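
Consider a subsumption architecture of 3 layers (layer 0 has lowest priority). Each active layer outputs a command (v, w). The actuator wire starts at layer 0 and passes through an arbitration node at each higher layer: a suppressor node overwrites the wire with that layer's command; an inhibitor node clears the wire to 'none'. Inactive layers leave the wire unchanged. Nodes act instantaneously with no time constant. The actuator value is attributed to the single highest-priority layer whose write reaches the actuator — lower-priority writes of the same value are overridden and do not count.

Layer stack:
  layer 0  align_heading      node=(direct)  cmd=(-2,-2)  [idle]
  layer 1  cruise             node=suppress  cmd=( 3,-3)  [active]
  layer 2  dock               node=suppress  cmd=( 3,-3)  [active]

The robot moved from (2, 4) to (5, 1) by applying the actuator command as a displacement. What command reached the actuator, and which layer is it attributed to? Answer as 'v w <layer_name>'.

displacement = (5, 1) − (2, 4) = (3, -3)
layer 0 (align_heading) idle — none
layer 1 (cruise) active — suppresses: (3, -3)
layer 2 (dock) active — suppresses: (3, -3)
→ actuator (3, -3) — from layer 2 (dock)

3 -3 dock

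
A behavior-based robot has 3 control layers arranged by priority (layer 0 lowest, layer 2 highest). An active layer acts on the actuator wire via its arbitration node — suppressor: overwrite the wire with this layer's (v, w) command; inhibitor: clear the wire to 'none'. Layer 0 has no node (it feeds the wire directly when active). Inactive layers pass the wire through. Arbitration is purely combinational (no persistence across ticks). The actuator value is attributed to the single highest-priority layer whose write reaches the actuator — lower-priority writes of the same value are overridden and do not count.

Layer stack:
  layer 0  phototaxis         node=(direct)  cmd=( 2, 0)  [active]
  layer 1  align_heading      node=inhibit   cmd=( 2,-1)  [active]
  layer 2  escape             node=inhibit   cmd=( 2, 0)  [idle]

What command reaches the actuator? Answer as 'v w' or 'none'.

none

L0 phototaxis: active, feeds wire = (2, 0)
L1 align_heading: active, inhibitor → wire = none
L2 escape: idle → wire stays none
actuator = none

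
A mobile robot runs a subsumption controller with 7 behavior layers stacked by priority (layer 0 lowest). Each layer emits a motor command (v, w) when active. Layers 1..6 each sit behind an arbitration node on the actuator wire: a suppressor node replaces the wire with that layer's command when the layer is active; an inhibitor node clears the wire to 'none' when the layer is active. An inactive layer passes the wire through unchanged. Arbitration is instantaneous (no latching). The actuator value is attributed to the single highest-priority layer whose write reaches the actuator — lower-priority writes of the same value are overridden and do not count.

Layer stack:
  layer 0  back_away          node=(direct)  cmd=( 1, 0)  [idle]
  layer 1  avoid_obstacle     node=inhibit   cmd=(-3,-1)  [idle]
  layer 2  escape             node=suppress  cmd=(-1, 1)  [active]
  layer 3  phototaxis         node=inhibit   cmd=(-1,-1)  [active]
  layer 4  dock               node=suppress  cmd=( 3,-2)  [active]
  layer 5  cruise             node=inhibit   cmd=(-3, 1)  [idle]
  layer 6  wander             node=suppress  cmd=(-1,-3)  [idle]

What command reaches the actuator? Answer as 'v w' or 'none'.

3 -2

L0 back_away: idle → wire = none
L1 avoid_obstacle: idle → wire stays none
L2 escape: active, suppressor → wire = (-1, 1)
L3 phototaxis: active, inhibitor → wire = none
L4 dock: active, suppressor → wire = (3, -2)
L5 cruise: idle → wire stays (3, -2)
L6 wander: idle → wire stays (3, -2)
actuator = (3, -2)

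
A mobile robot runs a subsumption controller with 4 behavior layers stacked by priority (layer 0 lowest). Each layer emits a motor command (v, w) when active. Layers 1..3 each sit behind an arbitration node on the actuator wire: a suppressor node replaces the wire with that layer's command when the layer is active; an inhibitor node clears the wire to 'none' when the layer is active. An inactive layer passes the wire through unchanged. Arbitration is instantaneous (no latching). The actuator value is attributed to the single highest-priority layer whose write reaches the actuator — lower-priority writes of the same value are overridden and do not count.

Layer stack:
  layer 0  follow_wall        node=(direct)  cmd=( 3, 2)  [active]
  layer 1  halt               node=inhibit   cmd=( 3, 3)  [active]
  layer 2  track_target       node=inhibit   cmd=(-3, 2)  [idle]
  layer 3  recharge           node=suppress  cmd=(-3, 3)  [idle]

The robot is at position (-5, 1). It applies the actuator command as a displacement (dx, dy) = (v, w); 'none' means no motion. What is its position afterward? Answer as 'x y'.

[0] follow_wall on; wire := (3, 2)
[1] halt on (inhibit); wire := none
[2] track_target off; pass none
[3] recharge off; pass none
output none
position: (-5, 1) + none = (-5, 1)

-5 1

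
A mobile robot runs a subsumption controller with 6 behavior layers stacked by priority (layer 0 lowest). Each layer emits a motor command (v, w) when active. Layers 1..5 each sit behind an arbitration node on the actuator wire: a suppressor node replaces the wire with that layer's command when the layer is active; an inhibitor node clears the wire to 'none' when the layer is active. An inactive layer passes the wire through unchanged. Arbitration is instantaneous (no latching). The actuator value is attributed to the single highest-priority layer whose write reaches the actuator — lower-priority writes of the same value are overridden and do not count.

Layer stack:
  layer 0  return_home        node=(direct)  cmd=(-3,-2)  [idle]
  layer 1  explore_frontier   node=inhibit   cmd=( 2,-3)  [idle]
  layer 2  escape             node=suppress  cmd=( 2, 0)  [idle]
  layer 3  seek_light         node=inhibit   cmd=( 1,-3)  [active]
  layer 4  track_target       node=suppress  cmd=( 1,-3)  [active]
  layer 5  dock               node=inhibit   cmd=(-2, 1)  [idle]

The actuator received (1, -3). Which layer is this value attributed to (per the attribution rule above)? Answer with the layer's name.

layer 0 (return_home) idle — none
layer 1 (explore_frontier) idle — unchanged: none
layer 2 (escape) idle — unchanged: none
layer 3 (seek_light) active — inhibits: none
layer 4 (track_target) active — suppresses: (1, -3)
layer 5 (dock) idle — unchanged: (1, -3)
→ actuator (1, -3)
last writer: layer 4 = track_target

track_target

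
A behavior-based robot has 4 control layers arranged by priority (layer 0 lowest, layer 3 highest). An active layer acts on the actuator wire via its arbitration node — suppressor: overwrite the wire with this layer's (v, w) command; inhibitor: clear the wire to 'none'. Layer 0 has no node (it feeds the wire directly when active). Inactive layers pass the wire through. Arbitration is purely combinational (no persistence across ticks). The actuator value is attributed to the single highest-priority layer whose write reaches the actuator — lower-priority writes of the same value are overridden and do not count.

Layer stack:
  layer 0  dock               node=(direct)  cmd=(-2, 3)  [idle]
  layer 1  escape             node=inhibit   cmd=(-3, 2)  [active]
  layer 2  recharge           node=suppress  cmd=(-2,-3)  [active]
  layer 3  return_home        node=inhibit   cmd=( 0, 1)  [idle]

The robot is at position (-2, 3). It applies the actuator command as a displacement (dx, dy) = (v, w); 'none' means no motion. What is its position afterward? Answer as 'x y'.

-4 0

L0 dock: idle → wire = none
L1 escape: active, inhibitor → wire = none
L2 recharge: active, suppressor → wire = (-2, -3)
L3 return_home: idle → wire stays (-2, -3)
actuator = (-2, -3)
position: (-2, 3) + (-2, -3) = (-4, 0)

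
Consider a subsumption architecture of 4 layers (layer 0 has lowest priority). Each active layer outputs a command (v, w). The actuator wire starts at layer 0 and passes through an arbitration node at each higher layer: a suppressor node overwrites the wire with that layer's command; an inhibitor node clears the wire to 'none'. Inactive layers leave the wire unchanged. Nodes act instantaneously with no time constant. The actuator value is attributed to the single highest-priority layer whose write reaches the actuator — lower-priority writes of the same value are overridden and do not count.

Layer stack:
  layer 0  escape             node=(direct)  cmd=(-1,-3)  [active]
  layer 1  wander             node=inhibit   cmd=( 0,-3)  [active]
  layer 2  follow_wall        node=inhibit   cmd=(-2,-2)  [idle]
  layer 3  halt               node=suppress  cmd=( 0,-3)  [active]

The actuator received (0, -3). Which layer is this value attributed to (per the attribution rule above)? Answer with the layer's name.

L0 escape: active, feeds wire = (-1, -3)
L1 wander: active, inhibitor → wire = none
L2 follow_wall: idle → wire stays none
L3 halt: active, suppressor → wire = (0, -3)
actuator = (0, -3)
last writer: layer 3 = halt

halt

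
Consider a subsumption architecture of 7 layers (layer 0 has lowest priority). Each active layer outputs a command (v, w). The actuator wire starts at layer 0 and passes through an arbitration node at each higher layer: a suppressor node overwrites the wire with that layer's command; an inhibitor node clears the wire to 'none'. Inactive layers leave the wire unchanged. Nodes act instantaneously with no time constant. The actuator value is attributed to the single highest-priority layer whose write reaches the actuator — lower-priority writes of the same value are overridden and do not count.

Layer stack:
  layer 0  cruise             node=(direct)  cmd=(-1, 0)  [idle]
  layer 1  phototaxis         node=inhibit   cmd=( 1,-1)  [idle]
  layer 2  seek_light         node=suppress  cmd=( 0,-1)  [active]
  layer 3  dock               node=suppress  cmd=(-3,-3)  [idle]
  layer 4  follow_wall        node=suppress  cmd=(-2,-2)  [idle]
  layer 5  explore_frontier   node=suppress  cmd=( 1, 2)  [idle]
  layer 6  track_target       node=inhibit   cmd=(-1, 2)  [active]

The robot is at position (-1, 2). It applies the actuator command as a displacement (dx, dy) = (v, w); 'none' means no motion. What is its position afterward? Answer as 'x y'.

[0] cruise off; wire := none
[1] phototaxis off; pass none
[2] seek_light on (suppress); wire := (0, -1)
[3] dock off; pass (0, -1)
[4] follow_wall off; pass (0, -1)
[5] explore_frontier off; pass (0, -1)
[6] track_target on (inhibit); wire := none
output none
position: (-1, 2) + none = (-1, 2)

-1 2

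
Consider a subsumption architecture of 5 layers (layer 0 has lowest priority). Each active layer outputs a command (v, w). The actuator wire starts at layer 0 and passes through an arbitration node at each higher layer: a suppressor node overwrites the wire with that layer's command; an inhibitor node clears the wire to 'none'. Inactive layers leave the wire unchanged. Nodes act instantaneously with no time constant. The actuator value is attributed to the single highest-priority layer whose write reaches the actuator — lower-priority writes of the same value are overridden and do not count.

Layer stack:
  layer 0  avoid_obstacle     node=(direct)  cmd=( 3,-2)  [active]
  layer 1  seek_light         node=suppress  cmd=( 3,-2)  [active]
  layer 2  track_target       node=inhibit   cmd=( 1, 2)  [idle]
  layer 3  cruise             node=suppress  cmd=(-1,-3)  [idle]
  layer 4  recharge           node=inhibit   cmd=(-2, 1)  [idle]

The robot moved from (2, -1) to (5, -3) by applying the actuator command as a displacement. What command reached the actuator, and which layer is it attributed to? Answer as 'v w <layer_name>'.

3 -2 seek_light

displacement = (5, -3) − (2, -1) = (3, -2)
L0 avoid_obstacle: active, feeds wire = (3, -2)
L1 seek_light: active, suppressor → wire = (3, -2)
L2 track_target: idle → wire stays (3, -2)
L3 cruise: idle → wire stays (3, -2)
L4 recharge: idle → wire stays (3, -2)
actuator = (3, -2) — from layer 1 (seek_light)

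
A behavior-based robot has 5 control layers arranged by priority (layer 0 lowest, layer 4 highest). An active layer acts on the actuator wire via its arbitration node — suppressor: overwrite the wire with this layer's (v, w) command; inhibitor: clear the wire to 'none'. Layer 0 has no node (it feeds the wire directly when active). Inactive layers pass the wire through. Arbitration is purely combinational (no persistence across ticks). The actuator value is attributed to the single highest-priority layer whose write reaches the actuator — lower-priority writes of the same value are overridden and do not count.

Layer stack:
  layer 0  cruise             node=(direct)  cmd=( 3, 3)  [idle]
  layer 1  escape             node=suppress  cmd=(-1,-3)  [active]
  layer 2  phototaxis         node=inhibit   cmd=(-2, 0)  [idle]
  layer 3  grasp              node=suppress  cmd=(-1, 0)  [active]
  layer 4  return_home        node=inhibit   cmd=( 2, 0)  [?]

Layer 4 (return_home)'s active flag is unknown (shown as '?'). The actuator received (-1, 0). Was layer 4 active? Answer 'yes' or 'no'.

no

If layer 4 is active=yes:
  actuator would be none
If layer 4 is active=no:
  actuator would be (-1, 0)
Observed (-1, 0), so layer 4 was idle.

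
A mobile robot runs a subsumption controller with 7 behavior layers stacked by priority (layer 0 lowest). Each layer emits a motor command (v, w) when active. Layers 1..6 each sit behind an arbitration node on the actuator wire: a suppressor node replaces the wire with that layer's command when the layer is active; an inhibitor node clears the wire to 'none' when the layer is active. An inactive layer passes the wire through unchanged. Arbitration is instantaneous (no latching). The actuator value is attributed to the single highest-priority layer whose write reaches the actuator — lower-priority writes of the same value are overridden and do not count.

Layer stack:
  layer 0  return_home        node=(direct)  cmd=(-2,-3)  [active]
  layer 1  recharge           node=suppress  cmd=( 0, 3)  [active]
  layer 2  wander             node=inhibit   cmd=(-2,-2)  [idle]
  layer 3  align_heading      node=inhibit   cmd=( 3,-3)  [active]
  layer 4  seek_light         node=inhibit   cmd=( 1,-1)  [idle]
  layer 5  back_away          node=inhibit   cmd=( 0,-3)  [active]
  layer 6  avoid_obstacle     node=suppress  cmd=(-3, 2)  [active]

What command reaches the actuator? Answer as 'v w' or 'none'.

-3 2

L0 return_home: active, feeds wire = (-2, -3)
L1 recharge: active, suppressor → wire = (0, 3)
L2 wander: idle → wire stays (0, 3)
L3 align_heading: active, inhibitor → wire = none
L4 seek_light: idle → wire stays none
L5 back_away: active, inhibitor → wire = none
L6 avoid_obstacle: active, suppressor → wire = (-3, 2)
actuator = (-3, 2)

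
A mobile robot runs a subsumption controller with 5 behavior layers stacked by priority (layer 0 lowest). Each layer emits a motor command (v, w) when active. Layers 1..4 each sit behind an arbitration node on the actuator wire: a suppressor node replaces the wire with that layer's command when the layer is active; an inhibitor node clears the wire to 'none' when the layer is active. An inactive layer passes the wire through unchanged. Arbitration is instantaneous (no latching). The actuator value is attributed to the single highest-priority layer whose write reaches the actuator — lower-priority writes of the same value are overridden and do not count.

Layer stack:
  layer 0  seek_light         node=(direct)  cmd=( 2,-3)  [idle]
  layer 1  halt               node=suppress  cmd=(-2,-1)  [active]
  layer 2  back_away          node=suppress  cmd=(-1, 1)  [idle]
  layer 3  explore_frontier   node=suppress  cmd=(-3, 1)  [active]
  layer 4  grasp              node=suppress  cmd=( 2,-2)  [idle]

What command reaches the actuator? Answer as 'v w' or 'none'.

L0 seek_light: idle → wire = none
L1 halt: active, suppressor → wire = (-2, -1)
L2 back_away: idle → wire stays (-2, -1)
L3 explore_frontier: active, suppressor → wire = (-3, 1)
L4 grasp: idle → wire stays (-3, 1)
actuator = (-3, 1)

-3 1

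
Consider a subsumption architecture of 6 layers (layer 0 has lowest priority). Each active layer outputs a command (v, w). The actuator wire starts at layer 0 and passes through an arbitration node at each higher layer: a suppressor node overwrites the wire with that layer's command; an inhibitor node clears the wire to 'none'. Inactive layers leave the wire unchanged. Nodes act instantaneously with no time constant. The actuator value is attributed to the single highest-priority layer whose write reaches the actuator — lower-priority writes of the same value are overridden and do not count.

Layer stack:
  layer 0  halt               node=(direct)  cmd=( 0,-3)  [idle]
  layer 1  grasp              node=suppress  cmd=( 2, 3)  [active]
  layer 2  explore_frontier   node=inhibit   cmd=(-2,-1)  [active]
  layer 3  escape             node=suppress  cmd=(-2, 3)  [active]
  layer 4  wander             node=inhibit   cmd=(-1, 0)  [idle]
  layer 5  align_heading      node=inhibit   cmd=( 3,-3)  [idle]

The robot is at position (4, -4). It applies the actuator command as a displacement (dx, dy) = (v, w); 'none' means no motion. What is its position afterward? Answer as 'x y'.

2 -1

L0 halt: idle → wire = none
L1 grasp: active, suppressor → wire = (2, 3)
L2 explore_frontier: active, inhibitor → wire = none
L3 escape: active, suppressor → wire = (-2, 3)
L4 wander: idle → wire stays (-2, 3)
L5 align_heading: idle → wire stays (-2, 3)
actuator = (-2, 3)
position: (4, -4) + (-2, 3) = (2, -1)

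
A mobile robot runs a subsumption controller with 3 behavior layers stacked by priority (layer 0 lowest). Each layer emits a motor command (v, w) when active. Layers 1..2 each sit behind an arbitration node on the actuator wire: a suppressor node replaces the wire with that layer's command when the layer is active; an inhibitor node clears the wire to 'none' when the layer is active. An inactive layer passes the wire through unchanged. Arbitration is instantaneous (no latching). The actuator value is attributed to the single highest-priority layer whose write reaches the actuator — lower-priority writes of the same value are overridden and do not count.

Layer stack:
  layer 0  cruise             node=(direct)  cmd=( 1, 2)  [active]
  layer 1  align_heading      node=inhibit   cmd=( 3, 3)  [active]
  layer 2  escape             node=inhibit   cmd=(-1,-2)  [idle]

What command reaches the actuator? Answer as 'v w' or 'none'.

none

L0 cruise: active, feeds wire = (1, 2)
L1 align_heading: active, inhibitor → wire = none
L2 escape: idle → wire stays none
actuator = none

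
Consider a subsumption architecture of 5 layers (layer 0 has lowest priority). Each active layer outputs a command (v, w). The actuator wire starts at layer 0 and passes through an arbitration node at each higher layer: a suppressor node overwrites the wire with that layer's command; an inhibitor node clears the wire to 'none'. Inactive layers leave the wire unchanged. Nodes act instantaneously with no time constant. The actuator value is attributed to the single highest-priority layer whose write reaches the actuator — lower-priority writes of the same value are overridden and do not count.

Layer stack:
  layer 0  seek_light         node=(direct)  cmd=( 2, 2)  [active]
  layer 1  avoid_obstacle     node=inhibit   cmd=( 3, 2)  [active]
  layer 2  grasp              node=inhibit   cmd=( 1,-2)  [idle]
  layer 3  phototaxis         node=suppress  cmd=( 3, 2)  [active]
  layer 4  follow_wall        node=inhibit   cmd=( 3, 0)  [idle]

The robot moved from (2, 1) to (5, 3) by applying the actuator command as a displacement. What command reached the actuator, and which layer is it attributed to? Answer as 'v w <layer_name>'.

3 2 phototaxis

displacement = (5, 3) − (2, 1) = (3, 2)
[0] seek_light on; wire := (2, 2)
[1] avoid_obstacle on (inhibit); wire := none
[2] grasp off; pass none
[3] phototaxis on (suppress); wire := (3, 2)
[4] follow_wall off; pass (3, 2)
output (3, 2) — from layer 3 (phototaxis)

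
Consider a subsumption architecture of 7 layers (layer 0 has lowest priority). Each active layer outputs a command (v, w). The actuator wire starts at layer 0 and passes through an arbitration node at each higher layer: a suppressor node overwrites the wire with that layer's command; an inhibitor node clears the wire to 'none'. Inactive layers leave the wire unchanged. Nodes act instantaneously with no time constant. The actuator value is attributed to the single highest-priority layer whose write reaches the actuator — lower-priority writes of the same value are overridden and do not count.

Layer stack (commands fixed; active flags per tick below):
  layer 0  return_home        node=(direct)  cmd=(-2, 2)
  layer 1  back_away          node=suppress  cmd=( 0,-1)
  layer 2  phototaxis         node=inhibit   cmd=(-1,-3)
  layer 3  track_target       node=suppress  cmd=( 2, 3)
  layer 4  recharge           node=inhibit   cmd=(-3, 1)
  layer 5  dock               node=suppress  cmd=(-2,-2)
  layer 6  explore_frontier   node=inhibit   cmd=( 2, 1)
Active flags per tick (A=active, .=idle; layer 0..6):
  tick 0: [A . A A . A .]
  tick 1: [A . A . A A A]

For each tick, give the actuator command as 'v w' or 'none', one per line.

tick 0:
  [0] return_home on; wire := (-2, 2)
  [1] back_away off; pass (-2, 2)
  [2] phototaxis on (inhibit); wire := none
  [3] track_target on (suppress); wire := (2, 3)
  [4] recharge off; pass (2, 3)
  [5] dock on (suppress); wire := (-2, -2)
  [6] explore_frontier off; pass (-2, -2)
  output (-2, -2)
tick 1:
  [0] return_home on; wire := (-2, 2)
  [1] back_away off; pass (-2, 2)
  [2] phototaxis on (inhibit); wire := none
  [3] track_target off; pass none
  [4] recharge on (inhibit); wire := none
  [5] dock on (suppress); wire := (-2, -2)
  [6] explore_frontier on (inhibit); wire := none
  output none

-2 -2
none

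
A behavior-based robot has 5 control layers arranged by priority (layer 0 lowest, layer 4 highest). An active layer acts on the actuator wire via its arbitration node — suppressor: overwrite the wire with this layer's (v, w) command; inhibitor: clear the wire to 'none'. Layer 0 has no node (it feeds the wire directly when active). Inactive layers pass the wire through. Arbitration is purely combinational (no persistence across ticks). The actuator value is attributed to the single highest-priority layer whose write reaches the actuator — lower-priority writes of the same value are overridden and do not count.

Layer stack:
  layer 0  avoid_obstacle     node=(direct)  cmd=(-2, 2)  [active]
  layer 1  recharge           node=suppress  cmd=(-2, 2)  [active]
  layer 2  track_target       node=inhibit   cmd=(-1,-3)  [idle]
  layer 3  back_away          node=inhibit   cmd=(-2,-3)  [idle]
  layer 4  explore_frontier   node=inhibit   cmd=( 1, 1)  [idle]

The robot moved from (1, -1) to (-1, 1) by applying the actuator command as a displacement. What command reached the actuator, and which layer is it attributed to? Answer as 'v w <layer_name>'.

-2 2 recharge

displacement = (-1, 1) − (1, -1) = (-2, 2)
[0] avoid_obstacle on; wire := (-2, 2)
[1] recharge on (suppress); wire := (-2, 2)
[2] track_target off; pass (-2, 2)
[3] back_away off; pass (-2, 2)
[4] explore_frontier off; pass (-2, 2)
output (-2, 2) — from layer 1 (recharge)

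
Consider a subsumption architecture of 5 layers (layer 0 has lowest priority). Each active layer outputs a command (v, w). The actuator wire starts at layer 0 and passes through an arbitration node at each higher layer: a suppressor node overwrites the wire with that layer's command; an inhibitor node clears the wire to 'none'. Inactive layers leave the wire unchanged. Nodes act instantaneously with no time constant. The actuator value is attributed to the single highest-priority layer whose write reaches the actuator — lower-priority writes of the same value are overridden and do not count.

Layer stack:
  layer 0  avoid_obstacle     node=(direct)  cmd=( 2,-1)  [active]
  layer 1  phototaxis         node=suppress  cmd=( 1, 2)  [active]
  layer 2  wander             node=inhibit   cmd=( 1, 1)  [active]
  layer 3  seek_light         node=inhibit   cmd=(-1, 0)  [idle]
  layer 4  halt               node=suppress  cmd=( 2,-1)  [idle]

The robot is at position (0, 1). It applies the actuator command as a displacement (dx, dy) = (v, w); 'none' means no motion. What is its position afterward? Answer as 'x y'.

0 1

L0 avoid_obstacle: active, feeds wire = (2, -1)
L1 phototaxis: active, suppressor → wire = (1, 2)
L2 wander: active, inhibitor → wire = none
L3 seek_light: idle → wire stays none
L4 halt: idle → wire stays none
actuator = none
position: (0, 1) + none = (0, 1)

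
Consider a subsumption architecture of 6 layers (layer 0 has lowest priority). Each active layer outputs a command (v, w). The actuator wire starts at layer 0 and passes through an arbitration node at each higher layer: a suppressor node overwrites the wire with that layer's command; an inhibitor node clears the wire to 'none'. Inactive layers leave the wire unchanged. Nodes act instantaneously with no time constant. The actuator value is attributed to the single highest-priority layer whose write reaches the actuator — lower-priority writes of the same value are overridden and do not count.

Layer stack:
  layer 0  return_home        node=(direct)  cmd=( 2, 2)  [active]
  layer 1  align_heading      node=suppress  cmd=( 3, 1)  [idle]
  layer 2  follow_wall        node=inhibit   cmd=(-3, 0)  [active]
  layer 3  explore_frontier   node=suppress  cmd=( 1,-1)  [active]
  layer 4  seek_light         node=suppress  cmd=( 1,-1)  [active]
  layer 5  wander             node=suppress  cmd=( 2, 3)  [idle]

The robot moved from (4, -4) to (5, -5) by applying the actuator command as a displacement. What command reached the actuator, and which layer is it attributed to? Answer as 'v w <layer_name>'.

1 -1 seek_light

displacement = (5, -5) − (4, -4) = (1, -1)
layer 0 (return_home) active — direct: (2, 2)
layer 1 (align_heading) idle — unchanged: (2, 2)
layer 2 (follow_wall) active — inhibits: none
layer 3 (explore_frontier) active — suppresses: (1, -1)
layer 4 (seek_light) active — suppresses: (1, -1)
layer 5 (wander) idle — unchanged: (1, -1)
→ actuator (1, -1) — from layer 4 (seek_light)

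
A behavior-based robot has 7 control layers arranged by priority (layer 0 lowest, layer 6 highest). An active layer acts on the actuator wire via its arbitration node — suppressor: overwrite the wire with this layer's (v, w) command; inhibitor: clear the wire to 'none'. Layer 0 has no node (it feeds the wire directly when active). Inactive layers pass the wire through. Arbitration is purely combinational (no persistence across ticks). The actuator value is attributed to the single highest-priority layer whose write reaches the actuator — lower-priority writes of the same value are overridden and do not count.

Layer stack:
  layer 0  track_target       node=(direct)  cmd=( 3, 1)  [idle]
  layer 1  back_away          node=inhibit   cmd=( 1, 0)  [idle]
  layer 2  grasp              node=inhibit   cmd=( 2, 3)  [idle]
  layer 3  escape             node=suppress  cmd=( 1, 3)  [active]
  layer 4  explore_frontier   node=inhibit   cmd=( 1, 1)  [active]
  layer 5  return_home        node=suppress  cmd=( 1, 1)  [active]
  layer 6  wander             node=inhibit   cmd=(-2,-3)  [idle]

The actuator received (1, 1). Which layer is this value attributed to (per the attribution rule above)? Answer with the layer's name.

return_home

L0 track_target: idle → wire = none
L1 back_away: idle → wire stays none
L2 grasp: idle → wire stays none
L3 escape: active, suppressor → wire = (1, 3)
L4 explore_frontier: active, inhibitor → wire = none
L5 return_home: active, suppressor → wire = (1, 1)
L6 wander: idle → wire stays (1, 1)
actuator = (1, 1)
last writer: layer 5 = return_home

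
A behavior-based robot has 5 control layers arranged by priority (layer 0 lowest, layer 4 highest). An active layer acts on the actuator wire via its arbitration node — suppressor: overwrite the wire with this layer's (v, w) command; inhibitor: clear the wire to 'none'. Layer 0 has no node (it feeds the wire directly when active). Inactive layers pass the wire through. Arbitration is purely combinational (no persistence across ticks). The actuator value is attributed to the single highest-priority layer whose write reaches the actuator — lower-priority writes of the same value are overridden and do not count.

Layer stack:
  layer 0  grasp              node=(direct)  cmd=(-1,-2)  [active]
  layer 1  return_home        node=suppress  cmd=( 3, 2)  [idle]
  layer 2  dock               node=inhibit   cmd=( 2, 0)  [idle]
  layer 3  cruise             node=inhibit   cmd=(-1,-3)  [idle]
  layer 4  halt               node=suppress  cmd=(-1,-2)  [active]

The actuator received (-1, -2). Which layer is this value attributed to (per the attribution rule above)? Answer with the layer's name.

L0 grasp: active, feeds wire = (-1, -2)
L1 return_home: idle → wire stays (-1, -2)
L2 dock: idle → wire stays (-1, -2)
L3 cruise: idle → wire stays (-1, -2)
L4 halt: active, suppressor → wire = (-1, -2)
actuator = (-1, -2)
last writer: layer 4 = halt

halt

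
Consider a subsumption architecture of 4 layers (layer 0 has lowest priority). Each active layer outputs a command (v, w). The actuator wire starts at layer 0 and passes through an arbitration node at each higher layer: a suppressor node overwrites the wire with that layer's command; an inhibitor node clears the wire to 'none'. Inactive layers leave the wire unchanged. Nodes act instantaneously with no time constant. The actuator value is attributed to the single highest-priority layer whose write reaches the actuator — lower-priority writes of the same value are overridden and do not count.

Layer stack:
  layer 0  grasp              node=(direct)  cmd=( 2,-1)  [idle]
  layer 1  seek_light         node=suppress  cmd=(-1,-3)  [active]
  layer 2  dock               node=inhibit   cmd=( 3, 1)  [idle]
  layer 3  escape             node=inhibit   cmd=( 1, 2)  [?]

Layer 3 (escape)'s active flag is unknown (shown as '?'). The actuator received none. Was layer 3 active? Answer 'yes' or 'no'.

yes

If layer 3 is active=yes:
  actuator would be none
If layer 3 is active=no:
  actuator would be (-1, -3)
Observed none, so layer 3 was active.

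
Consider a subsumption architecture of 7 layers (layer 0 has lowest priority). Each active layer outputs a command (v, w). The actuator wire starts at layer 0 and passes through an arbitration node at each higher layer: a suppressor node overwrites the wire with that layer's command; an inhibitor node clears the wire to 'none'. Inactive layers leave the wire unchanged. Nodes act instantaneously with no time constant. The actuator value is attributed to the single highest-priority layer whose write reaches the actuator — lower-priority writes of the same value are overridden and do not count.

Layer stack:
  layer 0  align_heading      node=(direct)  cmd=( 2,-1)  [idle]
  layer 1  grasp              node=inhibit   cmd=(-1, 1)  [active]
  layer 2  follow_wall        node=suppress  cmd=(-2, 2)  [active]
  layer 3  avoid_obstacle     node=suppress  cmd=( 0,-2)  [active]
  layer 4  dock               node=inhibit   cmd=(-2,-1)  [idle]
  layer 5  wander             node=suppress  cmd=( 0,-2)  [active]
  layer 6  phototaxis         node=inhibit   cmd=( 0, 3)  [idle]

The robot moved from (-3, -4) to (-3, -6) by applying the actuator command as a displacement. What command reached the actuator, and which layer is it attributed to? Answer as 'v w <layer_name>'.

0 -2 wander

displacement = (-3, -6) − (-3, -4) = (0, -2)
layer 0 (align_heading) idle — none
layer 1 (grasp) active — inhibits: none
layer 2 (follow_wall) active — suppresses: (-2, 2)
layer 3 (avoid_obstacle) active — suppresses: (0, -2)
layer 4 (dock) idle — unchanged: (0, -2)
layer 5 (wander) active — suppresses: (0, -2)
layer 6 (phototaxis) idle — unchanged: (0, -2)
→ actuator (0, -2) — from layer 5 (wander)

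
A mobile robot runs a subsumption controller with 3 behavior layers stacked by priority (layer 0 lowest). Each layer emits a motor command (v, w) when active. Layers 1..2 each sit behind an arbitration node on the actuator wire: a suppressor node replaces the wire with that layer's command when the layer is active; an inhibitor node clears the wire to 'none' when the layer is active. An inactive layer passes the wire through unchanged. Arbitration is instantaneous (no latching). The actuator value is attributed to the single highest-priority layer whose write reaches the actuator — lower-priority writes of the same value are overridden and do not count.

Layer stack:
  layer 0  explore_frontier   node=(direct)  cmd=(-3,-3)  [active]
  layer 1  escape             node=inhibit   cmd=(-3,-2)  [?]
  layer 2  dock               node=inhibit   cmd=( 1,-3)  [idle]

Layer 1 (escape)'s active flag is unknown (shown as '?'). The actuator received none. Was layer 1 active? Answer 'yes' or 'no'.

If layer 1 is active=yes:
  actuator would be none
If layer 1 is active=no:
  actuator would be (-3, -3)
Observed none, so layer 1 was active.

yes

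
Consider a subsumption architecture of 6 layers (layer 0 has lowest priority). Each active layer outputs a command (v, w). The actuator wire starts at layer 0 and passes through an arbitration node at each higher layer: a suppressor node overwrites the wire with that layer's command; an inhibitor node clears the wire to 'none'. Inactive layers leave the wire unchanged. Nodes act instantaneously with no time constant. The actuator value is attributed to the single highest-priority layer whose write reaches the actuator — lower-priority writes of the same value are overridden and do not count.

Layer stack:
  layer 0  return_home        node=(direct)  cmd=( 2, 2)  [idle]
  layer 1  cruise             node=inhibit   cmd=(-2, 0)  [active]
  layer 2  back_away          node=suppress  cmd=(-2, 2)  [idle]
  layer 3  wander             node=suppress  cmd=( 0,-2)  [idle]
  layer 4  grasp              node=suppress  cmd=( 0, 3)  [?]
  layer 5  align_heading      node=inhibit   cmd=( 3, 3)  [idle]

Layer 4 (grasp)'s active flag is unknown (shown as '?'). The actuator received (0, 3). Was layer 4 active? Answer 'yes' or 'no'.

yes

If layer 4 is active=yes:
  actuator would be (0, 3)
If layer 4 is active=no:
  actuator would be none
Observed (0, 3), so layer 4 was active.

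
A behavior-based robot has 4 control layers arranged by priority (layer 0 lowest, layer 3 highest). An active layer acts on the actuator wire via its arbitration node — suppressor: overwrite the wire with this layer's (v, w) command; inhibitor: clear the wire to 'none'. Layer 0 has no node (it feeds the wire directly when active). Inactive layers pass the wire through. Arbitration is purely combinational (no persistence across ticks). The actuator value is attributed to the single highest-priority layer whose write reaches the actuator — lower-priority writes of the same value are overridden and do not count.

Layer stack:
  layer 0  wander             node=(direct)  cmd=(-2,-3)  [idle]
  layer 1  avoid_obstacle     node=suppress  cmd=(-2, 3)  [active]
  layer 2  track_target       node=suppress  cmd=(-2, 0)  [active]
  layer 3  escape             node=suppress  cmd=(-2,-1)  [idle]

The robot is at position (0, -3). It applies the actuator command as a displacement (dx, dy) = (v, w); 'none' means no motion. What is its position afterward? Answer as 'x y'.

L0 wander: idle → wire = none
L1 avoid_obstacle: active, suppressor → wire = (-2, 3)
L2 track_target: active, suppressor → wire = (-2, 0)
L3 escape: idle → wire stays (-2, 0)
actuator = (-2, 0)
position: (0, -3) + (-2, 0) = (-2, -3)

-2 -3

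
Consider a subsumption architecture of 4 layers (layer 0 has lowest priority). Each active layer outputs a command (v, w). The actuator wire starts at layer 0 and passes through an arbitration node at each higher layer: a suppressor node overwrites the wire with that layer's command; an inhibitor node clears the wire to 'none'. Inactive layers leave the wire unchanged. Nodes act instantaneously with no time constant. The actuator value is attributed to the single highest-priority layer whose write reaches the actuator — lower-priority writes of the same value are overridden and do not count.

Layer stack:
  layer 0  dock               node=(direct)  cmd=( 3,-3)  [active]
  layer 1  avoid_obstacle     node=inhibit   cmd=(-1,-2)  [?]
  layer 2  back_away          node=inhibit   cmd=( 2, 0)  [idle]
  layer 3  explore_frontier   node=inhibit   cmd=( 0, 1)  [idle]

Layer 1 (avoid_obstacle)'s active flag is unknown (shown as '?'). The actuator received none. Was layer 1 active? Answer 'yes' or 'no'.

yes

If layer 1 is active=yes:
  actuator would be none
If layer 1 is active=no:
  actuator would be (3, -3)
Observed none, so layer 1 was active.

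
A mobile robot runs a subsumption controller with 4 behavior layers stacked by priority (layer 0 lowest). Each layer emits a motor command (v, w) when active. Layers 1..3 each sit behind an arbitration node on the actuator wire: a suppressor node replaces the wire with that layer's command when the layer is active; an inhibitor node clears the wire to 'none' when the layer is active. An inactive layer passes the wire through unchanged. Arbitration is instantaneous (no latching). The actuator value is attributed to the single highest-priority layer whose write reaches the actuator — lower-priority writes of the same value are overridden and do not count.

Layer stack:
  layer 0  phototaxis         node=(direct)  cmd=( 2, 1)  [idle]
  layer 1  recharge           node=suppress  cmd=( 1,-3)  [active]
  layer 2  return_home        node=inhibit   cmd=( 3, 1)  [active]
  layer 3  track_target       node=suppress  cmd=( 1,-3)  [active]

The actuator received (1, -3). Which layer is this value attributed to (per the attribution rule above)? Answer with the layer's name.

track_target

L0 phototaxis: idle → wire = none
L1 recharge: active, suppressor → wire = (1, -3)
L2 return_home: active, inhibitor → wire = none
L3 track_target: active, suppressor → wire = (1, -3)
actuator = (1, -3)
last writer: layer 3 = track_target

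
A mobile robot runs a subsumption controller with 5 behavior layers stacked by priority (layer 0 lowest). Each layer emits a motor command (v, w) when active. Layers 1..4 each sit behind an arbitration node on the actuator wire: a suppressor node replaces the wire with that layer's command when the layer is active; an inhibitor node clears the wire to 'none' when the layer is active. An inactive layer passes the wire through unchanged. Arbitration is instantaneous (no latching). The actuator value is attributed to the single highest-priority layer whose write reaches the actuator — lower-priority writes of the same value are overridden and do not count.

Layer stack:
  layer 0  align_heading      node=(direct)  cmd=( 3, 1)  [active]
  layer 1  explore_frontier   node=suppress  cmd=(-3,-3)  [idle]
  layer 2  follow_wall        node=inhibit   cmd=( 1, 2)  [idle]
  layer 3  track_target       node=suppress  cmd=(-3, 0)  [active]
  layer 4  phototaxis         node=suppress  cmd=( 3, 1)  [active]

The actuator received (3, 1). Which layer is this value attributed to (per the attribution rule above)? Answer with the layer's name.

[0] align_heading on; wire := (3, 1)
[1] explore_frontier off; pass (3, 1)
[2] follow_wall off; pass (3, 1)
[3] track_target on (suppress); wire := (-3, 0)
[4] phototaxis on (suppress); wire := (3, 1)
output (3, 1)
last writer: layer 4 = phototaxis

phototaxis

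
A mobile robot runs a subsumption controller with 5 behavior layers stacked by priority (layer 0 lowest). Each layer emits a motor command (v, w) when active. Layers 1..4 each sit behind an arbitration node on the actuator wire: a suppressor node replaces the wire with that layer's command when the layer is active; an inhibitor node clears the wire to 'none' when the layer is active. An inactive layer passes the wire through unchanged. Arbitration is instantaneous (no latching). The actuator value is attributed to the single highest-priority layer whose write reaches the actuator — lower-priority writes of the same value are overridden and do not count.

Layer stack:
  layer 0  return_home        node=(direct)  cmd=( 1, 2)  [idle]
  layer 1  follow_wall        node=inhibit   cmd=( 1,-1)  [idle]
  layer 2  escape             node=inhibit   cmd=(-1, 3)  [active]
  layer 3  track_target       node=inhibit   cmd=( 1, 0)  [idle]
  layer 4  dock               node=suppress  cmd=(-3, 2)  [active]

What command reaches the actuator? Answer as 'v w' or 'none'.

-3 2

L0 return_home: idle → wire = none
L1 follow_wall: idle → wire stays none
L2 escape: active, inhibitor → wire = none
L3 track_target: idle → wire stays none
L4 dock: active, suppressor → wire = (-3, 2)
actuator = (-3, 2)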